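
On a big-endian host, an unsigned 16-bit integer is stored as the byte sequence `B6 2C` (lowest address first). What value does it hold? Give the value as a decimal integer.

Big-endian: lowest address holds the most-significant byte.
The bytes are already most-significant first: 0xB62C.
0xB62C = 46636.

46636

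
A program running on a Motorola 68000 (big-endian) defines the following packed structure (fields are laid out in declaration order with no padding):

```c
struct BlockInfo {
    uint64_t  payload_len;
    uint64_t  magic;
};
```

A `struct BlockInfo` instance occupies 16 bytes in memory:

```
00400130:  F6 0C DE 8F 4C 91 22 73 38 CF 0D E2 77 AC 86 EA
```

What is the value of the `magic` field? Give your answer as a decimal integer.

4093505852624635626

`magic` follows `payload_len` (8 bytes), so it starts at byte offset 8 and occupies 8 bytes.
Bytes at offsets 8..15: 38 CF 0D E2 77 AC 86 EA.
Big-endian stores the most-significant byte at the lowest address.
The bytes are already most-significant first: 0x38CF0DE277AC86EA.
0x38CF0DE277AC86EA = 4093505852624635626.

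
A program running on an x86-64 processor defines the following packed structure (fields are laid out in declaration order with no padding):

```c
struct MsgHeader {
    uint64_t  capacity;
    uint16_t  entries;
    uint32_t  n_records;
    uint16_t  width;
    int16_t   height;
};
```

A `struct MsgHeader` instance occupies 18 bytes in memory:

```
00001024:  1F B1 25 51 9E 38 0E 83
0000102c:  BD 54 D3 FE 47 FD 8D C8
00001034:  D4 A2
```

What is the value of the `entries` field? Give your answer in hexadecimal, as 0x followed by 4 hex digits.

0x54BD

`entries` follows `capacity` (8 bytes), so it starts at byte offset 8 and occupies 2 bytes.
Bytes at offsets 8..9: BD 54.
In little-endian order the low byte comes first in memory.
Reassemble most-significant byte first: 54 BD → 0x54BD.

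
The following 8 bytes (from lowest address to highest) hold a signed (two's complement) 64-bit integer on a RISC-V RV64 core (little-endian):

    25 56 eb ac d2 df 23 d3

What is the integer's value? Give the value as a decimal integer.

Little-endian stores the least-significant byte at the lowest address.
Reassemble most-significant byte first: D3 23 DF D2 AC EB 56 25 → 0xD323DFD2ACEB5625.
Top bit is set, so as a signed 64-bit value this is 0xD323DFD2ACEB5625 − 2^64 = -3232494011584653787.

-3232494011584653787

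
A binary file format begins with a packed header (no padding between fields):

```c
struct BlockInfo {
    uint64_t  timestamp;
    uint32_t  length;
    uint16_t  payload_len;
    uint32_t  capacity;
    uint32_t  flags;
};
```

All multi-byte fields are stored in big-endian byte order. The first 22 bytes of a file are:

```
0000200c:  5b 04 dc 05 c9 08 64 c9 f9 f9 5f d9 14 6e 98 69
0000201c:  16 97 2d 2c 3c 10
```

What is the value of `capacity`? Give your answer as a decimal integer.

2557023895

`capacity` follows `timestamp` (8 B), `length` (4 B), `payload_len` (2 B), so it starts at offset 8 + 4 + 2 = 14 and occupies 4 bytes.
Bytes at offsets 14..17: 98 69 16 97.
Big-endian stores the most-significant byte at the lowest address.
The bytes are already most-significant first: 0x98691697.
0x98691697 = 2557023895.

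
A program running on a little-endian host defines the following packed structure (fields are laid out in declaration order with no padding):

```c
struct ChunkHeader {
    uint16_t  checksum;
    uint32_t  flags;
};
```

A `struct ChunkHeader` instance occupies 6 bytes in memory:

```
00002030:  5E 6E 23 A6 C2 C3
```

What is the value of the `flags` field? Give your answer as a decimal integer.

3284313635

`flags` follows `checksum` (2 bytes), so it starts at byte offset 2 and occupies 4 bytes.
Bytes at offsets 2..5: 23 A6 C2 C3.
Little-endian: lowest address holds the least-significant byte.
Reassemble most-significant byte first: C3 C2 A6 23 → 0xC3C2A623.
0xC3C2A623 = 3284313635.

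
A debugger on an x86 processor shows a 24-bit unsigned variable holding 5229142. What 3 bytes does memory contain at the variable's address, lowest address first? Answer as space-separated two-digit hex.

56 CA 4F

5229142 in hexadecimal, padded to 24 bits, is 0x4FCA56.
Split into bytes (most-significant first): 4F CA 56.
In little-endian order the low byte comes first in memory.
So at ascending addresses the bytes are 56 CA 4F.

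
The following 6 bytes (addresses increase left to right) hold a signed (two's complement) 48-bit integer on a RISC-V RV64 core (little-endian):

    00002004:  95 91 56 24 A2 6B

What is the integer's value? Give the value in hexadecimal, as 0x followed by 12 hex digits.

0x6BA224569195

Little-endian stores the least-significant byte at the lowest address.
Reassemble most-significant byte first: 6B A2 24 56 91 95 → 0x6BA224569195.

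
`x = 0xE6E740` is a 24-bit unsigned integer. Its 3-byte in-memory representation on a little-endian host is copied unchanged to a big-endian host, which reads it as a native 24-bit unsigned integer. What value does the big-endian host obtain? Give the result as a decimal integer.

Stored little-endian, the bytes at ascending addresses are 40 E7 E6.
Read back as big-endian, the last byte is least significant, giving 0x40E7E6.
0x40E7E6 = 4253670.

4253670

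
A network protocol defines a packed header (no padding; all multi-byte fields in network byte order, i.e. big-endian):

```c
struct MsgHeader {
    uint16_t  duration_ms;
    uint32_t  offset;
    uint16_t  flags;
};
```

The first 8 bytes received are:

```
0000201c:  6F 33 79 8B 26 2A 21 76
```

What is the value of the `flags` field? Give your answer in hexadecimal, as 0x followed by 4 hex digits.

0x2176

`flags` follows `duration_ms` (2 B), `offset` (4 B), so it starts at offset 2 + 4 = 6 and occupies 2 bytes.
Bytes at offsets 6..7: 21 76.
Big-endian stores the most-significant byte at the lowest address.
The bytes are already most-significant first: 0x2176.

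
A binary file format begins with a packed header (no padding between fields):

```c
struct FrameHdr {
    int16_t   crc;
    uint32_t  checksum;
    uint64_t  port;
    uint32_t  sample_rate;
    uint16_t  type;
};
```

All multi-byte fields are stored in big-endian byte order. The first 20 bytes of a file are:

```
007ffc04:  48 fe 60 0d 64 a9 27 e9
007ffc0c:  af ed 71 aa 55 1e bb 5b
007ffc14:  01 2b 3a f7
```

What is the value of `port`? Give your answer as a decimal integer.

`port` follows `crc` (2 B), `checksum` (4 B), so it starts at offset 2 + 4 = 6 and occupies 8 bytes.
Bytes at offsets 6..13: 27 E9 AF ED 71 AA 55 1E.
In big-endian order the high byte comes first in memory.
The bytes are already most-significant first: 0x27E9AFED71AA551E.
0x27E9AFED71AA551E = 2876023271401870622.

2876023271401870622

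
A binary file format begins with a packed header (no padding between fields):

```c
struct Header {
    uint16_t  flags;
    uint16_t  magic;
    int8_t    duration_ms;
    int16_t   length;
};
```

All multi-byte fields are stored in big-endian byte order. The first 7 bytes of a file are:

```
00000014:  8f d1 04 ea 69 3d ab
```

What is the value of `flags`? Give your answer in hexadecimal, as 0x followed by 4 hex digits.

`flags` is the first field, at byte offset 0, occupying 2 bytes.
Bytes at offsets 0..1: 8F D1.
Big-endian stores the most-significant byte at the lowest address.
The bytes are already most-significant first: 0x8FD1.

0x8FD1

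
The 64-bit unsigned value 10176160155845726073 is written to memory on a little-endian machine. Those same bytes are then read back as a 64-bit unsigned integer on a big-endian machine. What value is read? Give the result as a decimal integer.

8723379031539136653

10176160155845726073 in 64-bit hexadecimal is 0x8D38FBBF02AB0F79.
Stored little-endian, the bytes at ascending addresses are 79 0F AB 02 BF FB 38 8D.
Read back as big-endian, the last byte is least significant, giving 0x790FAB02BFFB388D.
0x790FAB02BFFB388D = 8723379031539136653.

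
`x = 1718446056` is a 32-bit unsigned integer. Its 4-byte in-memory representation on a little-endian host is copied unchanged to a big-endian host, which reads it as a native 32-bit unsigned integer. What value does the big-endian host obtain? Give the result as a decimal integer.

1718446056 in 32-bit hexadecimal is 0x666D67E8.
Stored little-endian, the bytes at ascending addresses are E8 67 6D 66.
Read back as big-endian, the last byte is least significant, giving 0xE8676D66.
0xE8676D66 = 3899092326.

3899092326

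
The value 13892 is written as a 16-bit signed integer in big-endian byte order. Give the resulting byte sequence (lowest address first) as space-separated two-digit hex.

13892 in hexadecimal, padded to 16 bits, is 0x3644.
Split into bytes (most-significant first): 36 44.
Big-endian: lowest address holds the most-significant byte.
So the memory order matches the most-significant-first order: 36 44.

36 44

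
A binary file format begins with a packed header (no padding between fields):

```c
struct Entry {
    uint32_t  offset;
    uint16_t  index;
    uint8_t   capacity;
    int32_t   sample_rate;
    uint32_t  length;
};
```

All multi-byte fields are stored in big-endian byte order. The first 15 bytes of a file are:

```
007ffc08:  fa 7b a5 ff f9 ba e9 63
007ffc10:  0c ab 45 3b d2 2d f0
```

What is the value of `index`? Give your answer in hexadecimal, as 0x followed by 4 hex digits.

0xF9BA

`index` follows `offset` (4 bytes), so it starts at byte offset 4 and occupies 2 bytes.
Bytes at offsets 4..5: F9 BA.
Big-endian stores the most-significant byte at the lowest address.
The bytes are already most-significant first: 0xF9BA.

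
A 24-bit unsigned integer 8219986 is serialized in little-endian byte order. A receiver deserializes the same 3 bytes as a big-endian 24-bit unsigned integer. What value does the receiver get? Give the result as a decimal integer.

8219986 in 24-bit hexadecimal is 0x7D6D52.
Stored little-endian, the bytes at ascending addresses are 52 6D 7D.
Read back as big-endian, the last byte is least significant, giving 0x526D7D.
0x526D7D = 5401981.

5401981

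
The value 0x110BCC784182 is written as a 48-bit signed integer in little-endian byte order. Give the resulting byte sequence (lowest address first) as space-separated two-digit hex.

Split into bytes (most-significant first): 11 0B CC 78 41 82.
In little-endian order the low byte comes first in memory.
So at ascending addresses the bytes are 82 41 78 CC 0B 11.

82 41 78 CC 0B 11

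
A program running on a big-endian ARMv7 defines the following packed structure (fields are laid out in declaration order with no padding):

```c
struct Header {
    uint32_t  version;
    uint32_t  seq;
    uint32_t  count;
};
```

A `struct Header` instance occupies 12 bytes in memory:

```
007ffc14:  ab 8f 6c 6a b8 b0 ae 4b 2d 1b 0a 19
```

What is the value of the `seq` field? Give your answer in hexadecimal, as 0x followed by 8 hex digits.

`seq` follows `version` (4 bytes), so it starts at byte offset 4 and occupies 4 bytes.
Bytes at offsets 4..7: B8 B0 AE 4B.
Big-endian: lowest address holds the most-significant byte.
The bytes are already most-significant first: 0xB8B0AE4B.

0xB8B0AE4B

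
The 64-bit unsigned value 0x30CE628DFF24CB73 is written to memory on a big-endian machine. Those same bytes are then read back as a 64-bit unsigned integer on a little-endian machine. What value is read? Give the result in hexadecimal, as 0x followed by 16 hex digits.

0x73CB24FF8D62CE30

Stored big-endian, the bytes at ascending addresses are 30 CE 62 8D FF 24 CB 73.
Read back as little-endian, the first byte is least significant, giving 0x73CB24FF8D62CE30.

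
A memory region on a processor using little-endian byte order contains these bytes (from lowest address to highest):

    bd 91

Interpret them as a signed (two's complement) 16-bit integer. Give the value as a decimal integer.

-28227

Little-endian: lowest address holds the least-significant byte.
Reassemble most-significant byte first: 91 BD → 0x91BD.
Top bit is set, so as a signed 16-bit value this is 0x91BD − 2^16 = -28227.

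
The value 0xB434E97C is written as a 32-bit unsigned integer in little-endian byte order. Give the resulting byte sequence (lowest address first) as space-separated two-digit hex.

Split into bytes (most-significant first): B4 34 E9 7C.
Little-endian: lowest address holds the least-significant byte.
So at ascending addresses the bytes are 7C E9 34 B4.

7C E9 34 B4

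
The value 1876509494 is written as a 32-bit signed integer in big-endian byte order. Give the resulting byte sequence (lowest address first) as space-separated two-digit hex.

1876509494 in hexadecimal, padded to 32 bits, is 0x6FD94336.
Split into bytes (most-significant first): 6F D9 43 36.
Big-endian: lowest address holds the most-significant byte.
So the memory order matches the most-significant-first order: 6F D9 43 36.

6F D9 43 36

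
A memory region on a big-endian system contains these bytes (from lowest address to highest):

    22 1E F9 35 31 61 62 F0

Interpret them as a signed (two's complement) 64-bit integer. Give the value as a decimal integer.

2458676453447918320

Big-endian stores the most-significant byte at the lowest address.
The bytes are already most-significant first: 0x221EF935316162F0.
0x221EF935316162F0 = 2458676453447918320.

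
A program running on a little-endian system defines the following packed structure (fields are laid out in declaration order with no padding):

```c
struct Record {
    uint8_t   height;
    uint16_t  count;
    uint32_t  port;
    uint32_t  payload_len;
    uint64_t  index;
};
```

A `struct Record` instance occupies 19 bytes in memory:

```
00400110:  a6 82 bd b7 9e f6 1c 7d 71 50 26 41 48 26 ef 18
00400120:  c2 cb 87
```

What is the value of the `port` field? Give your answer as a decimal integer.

`port` follows `height` (1 B), `count` (2 B), so it starts at offset 1 + 2 = 3 and occupies 4 bytes.
Bytes at offsets 3..6: B7 9E F6 1C.
Little-endian stores the least-significant byte at the lowest address.
Reassemble most-significant byte first: 1C F6 9E B7 → 0x1CF69EB7.
0x1CF69EB7 = 485924535.

485924535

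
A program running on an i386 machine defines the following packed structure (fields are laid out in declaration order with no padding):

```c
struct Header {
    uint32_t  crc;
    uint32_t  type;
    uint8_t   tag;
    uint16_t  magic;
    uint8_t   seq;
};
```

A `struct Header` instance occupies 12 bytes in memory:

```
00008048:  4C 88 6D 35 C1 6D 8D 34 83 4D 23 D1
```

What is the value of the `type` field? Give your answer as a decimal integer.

881683905

`type` follows `crc` (4 bytes), so it starts at byte offset 4 and occupies 4 bytes.
Bytes at offsets 4..7: C1 6D 8D 34.
Little-endian stores the least-significant byte at the lowest address.
Reassemble most-significant byte first: 34 8D 6D C1 → 0x348D6DC1.
0x348D6DC1 = 881683905.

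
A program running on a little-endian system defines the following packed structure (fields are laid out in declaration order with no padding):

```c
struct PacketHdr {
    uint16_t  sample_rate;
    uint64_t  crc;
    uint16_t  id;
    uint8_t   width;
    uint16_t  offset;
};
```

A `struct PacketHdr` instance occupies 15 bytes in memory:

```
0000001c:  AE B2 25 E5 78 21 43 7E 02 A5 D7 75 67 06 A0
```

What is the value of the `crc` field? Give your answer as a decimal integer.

`crc` follows `sample_rate` (2 bytes), so it starts at byte offset 2 and occupies 8 bytes.
Bytes at offsets 2..9: 25 E5 78 21 43 7E 02 A5.
In little-endian order the low byte comes first in memory.
Reassemble most-significant byte first: A5 02 7E 43 21 78 E5 25 → 0xA5027E432178E525.
0xA5027E432178E525 = 11890204793001010469.

11890204793001010469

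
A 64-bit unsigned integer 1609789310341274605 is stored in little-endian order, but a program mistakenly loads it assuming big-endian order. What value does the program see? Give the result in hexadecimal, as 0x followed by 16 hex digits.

1609789310341274605 in 64-bit hexadecimal is 0x16571ED9461CDBED.
Stored little-endian, the bytes at ascending addresses are ED DB 1C 46 D9 1E 57 16.
Read back as big-endian, the last byte is least significant, giving 0xEDDB1C46D91E5716.

0xEDDB1C46D91E5716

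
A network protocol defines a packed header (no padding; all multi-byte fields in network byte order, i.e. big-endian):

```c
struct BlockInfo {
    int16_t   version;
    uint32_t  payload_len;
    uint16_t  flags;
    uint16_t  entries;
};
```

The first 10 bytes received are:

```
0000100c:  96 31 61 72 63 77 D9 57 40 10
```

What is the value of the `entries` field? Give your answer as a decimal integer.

16400

`entries` follows `version` (2 B), `payload_len` (4 B), `flags` (2 B), so it starts at offset 2 + 4 + 2 = 8 and occupies 2 bytes.
Bytes at offsets 8..9: 40 10.
In big-endian order the high byte comes first in memory.
The bytes are already most-significant first: 0x4010.
0x4010 = 16400.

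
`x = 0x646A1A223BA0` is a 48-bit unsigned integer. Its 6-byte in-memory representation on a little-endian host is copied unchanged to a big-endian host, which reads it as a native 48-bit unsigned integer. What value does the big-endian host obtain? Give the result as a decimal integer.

Stored little-endian, the bytes at ascending addresses are A0 3B 22 1A 6A 64.
Read back as big-endian, the last byte is least significant, giving 0xA03B221A6A64.
0xA03B221A6A64 = 176175835671140.

176175835671140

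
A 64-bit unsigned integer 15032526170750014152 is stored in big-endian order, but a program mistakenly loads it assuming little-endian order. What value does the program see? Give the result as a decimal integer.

15032526170750014152 in 64-bit hexadecimal is 0xD09E42E8145152C8.
Stored big-endian, the bytes at ascending addresses are D0 9E 42 E8 14 51 52 C8.
Read back as little-endian, the first byte is least significant, giving 0xC8525114E8429ED0.
0xC8525114E8429ED0 = 14434688905913736912.

14434688905913736912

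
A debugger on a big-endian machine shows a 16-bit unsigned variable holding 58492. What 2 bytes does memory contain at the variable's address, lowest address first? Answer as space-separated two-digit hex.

E4 7C

58492 in hexadecimal, padded to 16 bits, is 0xE47C.
Split into bytes (most-significant first): E4 7C.
Big-endian: lowest address holds the most-significant byte.
So the memory order matches the most-significant-first order: E4 7C.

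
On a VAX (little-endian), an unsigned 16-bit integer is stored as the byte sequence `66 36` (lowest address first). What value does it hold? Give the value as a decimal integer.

13926

Little-endian stores the least-significant byte at the lowest address.
Reassemble most-significant byte first: 36 66 → 0x3666.
0x3666 = 13926.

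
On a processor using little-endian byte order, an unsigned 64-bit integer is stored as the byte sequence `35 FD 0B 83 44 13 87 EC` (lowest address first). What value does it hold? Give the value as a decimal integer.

17043612499784236341

Little-endian: lowest address holds the least-significant byte.
Reassemble most-significant byte first: EC 87 13 44 83 0B FD 35 → 0xEC871344830BFD35.
0xEC871344830BFD35 = 17043612499784236341.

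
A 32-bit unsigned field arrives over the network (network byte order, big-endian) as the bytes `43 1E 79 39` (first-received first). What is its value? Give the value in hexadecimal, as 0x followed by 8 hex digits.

Big-endian: lowest address holds the most-significant byte.
The bytes are already most-significant first: 0x431E7939.

0x431E7939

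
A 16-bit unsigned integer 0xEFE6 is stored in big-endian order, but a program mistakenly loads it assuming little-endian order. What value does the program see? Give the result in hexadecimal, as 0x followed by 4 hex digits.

0xE6EF

Stored big-endian, the bytes at ascending addresses are EF E6.
Read back as little-endian, the first byte is least significant, giving 0xE6EF.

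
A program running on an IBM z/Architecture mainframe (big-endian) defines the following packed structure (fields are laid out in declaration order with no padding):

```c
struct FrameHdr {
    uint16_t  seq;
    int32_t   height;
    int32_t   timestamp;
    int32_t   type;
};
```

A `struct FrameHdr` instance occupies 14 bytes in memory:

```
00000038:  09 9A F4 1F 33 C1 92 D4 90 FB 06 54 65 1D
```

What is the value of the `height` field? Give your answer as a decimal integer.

`height` follows `seq` (2 bytes), so it starts at byte offset 2 and occupies 4 bytes.
Bytes at offsets 2..5: F4 1F 33 C1.
Big-endian stores the most-significant byte at the lowest address.
The bytes are already most-significant first: 0xF41F33C1.
Top bit is set, so as a signed 32-bit value this is 0xF41F33C1 − 2^32 = -199281727.

-199281727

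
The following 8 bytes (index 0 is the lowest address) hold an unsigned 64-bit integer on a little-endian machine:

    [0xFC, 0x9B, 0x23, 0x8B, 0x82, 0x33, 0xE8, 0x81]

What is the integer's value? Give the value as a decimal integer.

9360788461262707708

Little-endian: lowest address holds the least-significant byte.
Reassemble most-significant byte first: 81 E8 33 82 8B 23 9B FC → 0x81E833828B239BFC.
0x81E833828B239BFC = 9360788461262707708.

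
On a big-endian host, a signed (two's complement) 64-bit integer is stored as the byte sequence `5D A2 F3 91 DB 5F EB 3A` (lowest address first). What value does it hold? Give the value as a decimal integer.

Big-endian stores the most-significant byte at the lowest address.
The bytes are already most-significant first: 0x5DA2F391DB5FEB3A.
0x5DA2F391DB5FEB3A = 6747222999530728250.

6747222999530728250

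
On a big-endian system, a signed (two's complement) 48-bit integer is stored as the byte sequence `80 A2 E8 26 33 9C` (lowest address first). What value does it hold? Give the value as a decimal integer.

-140037808835684

Big-endian: lowest address holds the most-significant byte.
The bytes are already most-significant first: 0x80A2E826339C.
Top bit is set, so as a signed 48-bit value this is 0x80A2E826339C − 2^48 = -140037808835684.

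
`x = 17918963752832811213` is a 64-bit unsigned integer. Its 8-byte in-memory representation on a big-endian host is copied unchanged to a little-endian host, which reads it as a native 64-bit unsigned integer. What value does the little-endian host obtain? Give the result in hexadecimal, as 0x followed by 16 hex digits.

0xCD40B32E98F2ACF8

17918963752832811213 in 64-bit hexadecimal is 0xF8ACF2982EB340CD.
Stored big-endian, the bytes at ascending addresses are F8 AC F2 98 2E B3 40 CD.
Read back as little-endian, the first byte is least significant, giving 0xCD40B32E98F2ACF8.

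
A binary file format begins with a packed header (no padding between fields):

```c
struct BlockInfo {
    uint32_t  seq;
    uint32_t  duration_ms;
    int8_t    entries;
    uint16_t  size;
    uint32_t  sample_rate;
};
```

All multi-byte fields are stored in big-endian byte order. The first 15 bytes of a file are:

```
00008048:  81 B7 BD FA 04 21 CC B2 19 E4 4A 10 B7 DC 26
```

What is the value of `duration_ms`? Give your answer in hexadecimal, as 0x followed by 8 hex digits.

`duration_ms` follows `seq` (4 bytes), so it starts at byte offset 4 and occupies 4 bytes.
Bytes at offsets 4..7: 04 21 CC B2.
Big-endian stores the most-significant byte at the lowest address.
The bytes are already most-significant first: 0x0421CCB2.

0x0421CCB2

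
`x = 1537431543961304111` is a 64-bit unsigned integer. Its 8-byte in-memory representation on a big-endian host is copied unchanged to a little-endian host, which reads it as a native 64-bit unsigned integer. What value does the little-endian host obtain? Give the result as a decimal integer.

3403678933337331221

1537431543961304111 in 64-bit hexadecimal is 0x15560DD7F44B3C2F.
Stored big-endian, the bytes at ascending addresses are 15 56 0D D7 F4 4B 3C 2F.
Read back as little-endian, the first byte is least significant, giving 0x2F3C4BF4D70D5615.
0x2F3C4BF4D70D5615 = 3403678933337331221.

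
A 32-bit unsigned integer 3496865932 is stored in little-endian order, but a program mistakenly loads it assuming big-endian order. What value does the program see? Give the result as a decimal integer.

2364566992

3496865932 in 32-bit hexadecimal is 0xD06DF08C.
Stored little-endian, the bytes at ascending addresses are 8C F0 6D D0.
Read back as big-endian, the last byte is least significant, giving 0x8CF06DD0.
0x8CF06DD0 = 2364566992.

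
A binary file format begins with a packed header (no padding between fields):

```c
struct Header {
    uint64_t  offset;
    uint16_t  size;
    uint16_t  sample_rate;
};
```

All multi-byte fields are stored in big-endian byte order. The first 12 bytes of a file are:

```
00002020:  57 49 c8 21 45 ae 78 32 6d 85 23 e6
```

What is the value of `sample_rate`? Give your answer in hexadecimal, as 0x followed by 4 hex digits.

`sample_rate` follows `offset` (8 B), `size` (2 B), so it starts at offset 8 + 2 = 10 and occupies 2 bytes.
Bytes at offsets 10..11: 23 E6.
Big-endian stores the most-significant byte at the lowest address.
The bytes are already most-significant first: 0x23E6.

0x23E6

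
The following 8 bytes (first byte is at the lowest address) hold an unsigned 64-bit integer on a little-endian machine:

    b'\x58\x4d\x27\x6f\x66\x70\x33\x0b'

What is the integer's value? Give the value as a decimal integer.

807112343483272536

Little-endian: lowest address holds the least-significant byte.
Reassemble most-significant byte first: 0B 33 70 66 6F 27 4D 58 → 0x0B3370666F274D58.
0x0B3370666F274D58 = 807112343483272536.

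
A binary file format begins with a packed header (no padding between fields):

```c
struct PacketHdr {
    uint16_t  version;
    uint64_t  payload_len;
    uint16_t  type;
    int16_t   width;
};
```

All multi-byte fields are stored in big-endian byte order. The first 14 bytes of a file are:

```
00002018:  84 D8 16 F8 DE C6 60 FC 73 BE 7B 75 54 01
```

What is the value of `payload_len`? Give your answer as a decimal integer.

1655317806670705598

`payload_len` follows `version` (2 bytes), so it starts at byte offset 2 and occupies 8 bytes.
Bytes at offsets 2..9: 16 F8 DE C6 60 FC 73 BE.
Big-endian stores the most-significant byte at the lowest address.
The bytes are already most-significant first: 0x16F8DEC660FC73BE.
0x16F8DEC660FC73BE = 1655317806670705598.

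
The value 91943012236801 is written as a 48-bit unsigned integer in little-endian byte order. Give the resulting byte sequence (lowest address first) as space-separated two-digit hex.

01 7E 95 26 9F 53

91943012236801 in hexadecimal, padded to 48 bits, is 0x539F26957E01.
Split into bytes (most-significant first): 53 9F 26 95 7E 01.
Little-endian: lowest address holds the least-significant byte.
So at ascending addresses the bytes are 01 7E 95 26 9F 53.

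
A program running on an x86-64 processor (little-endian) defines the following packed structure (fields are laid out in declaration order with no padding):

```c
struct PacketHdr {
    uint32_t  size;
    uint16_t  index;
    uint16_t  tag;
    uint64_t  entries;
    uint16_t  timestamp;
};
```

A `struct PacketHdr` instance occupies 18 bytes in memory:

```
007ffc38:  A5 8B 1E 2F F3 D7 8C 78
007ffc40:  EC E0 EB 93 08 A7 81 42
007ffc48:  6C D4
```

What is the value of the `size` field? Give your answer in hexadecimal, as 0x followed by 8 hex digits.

`size` is the first field, at byte offset 0, occupying 4 bytes.
Bytes at offsets 0..3: A5 8B 1E 2F.
In little-endian order the low byte comes first in memory.
Reassemble most-significant byte first: 2F 1E 8B A5 → 0x2F1E8BA5.

0x2F1E8BA5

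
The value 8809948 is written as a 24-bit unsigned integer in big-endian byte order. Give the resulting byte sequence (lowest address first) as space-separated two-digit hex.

86 6D DC

8809948 in hexadecimal, padded to 24 bits, is 0x866DDC.
Split into bytes (most-significant first): 86 6D DC.
In big-endian order the high byte comes first in memory.
So the memory order matches the most-significant-first order: 86 6D DC.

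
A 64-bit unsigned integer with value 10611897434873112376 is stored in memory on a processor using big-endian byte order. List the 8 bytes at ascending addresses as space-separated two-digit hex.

10611897434873112376 in hexadecimal, padded to 64 bits, is 0x9345087E267DA738.
Split into bytes (most-significant first): 93 45 08 7E 26 7D A7 38.
Big-endian stores the most-significant byte at the lowest address.
So the memory order matches the most-significant-first order: 93 45 08 7E 26 7D A7 38.

93 45 08 7E 26 7D A7 38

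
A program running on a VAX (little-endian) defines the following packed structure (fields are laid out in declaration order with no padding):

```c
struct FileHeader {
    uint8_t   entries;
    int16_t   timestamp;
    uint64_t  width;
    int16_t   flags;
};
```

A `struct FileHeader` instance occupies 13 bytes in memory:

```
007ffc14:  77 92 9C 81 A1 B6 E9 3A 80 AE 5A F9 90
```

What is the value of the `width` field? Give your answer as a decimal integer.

`width` follows `entries` (1 B), `timestamp` (2 B), so it starts at offset 1 + 2 = 3 and occupies 8 bytes.
Bytes at offsets 3..10: 81 A1 B6 E9 3A 80 AE 5A.
In little-endian order the low byte comes first in memory.
Reassemble most-significant byte first: 5A AE 80 3A E9 B6 A1 81 → 0x5AAE803AE9B6A181.
0x5AAE803AE9B6A181 = 6534301099878687105.

6534301099878687105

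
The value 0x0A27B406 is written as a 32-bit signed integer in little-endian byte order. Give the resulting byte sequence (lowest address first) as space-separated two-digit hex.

06 B4 27 0A

Split into bytes (most-significant first): 0A 27 B4 06.
In little-endian order the low byte comes first in memory.
So at ascending addresses the bytes are 06 B4 27 0A.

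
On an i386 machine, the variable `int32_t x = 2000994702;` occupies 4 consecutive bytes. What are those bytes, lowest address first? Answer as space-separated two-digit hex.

8E C1 44 77

2000994702 in hexadecimal, padded to 32 bits, is 0x7744C18E.
Split into bytes (most-significant first): 77 44 C1 8E.
Little-endian stores the least-significant byte at the lowest address.
So at ascending addresses the bytes are 8E C1 44 77.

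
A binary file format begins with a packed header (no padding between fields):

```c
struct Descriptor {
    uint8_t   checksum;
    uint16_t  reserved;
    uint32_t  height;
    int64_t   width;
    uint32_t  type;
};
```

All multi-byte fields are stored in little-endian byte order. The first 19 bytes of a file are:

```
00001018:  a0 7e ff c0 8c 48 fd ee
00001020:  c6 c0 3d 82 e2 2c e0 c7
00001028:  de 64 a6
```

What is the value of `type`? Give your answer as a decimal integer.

2791628487

`type` follows `checksum` (1 B), `reserved` (2 B), `height` (4 B), `width` (8 B), so it starts at offset 1 + 2 + 4 + 8 = 15 and occupies 4 bytes.
Bytes at offsets 15..18: C7 DE 64 A6.
Little-endian: lowest address holds the least-significant byte.
Reassemble most-significant byte first: A6 64 DE C7 → 0xA664DEC7.
0xA664DEC7 = 2791628487.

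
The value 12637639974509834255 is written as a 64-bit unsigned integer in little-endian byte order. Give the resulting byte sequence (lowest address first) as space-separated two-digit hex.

12637639974509834255 in hexadecimal, padded to 64 bits, is 0xAF61EA9987EF700F.
Split into bytes (most-significant first): AF 61 EA 99 87 EF 70 0F.
In little-endian order the low byte comes first in memory.
So at ascending addresses the bytes are 0F 70 EF 87 99 EA 61 AF.

0F 70 EF 87 99 EA 61 AF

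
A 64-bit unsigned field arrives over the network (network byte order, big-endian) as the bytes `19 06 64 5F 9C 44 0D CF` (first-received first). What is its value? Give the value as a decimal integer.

Big-endian stores the most-significant byte at the lowest address.
The bytes are already most-significant first: 0x1906645F9C440DCF.
0x1906645F9C440DCF = 1803239062614838735.

1803239062614838735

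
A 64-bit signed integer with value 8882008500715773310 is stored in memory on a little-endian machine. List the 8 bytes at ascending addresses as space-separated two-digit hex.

7E DD 29 29 AC 3B 43 7B

8882008500715773310 in hexadecimal, padded to 64 bits, is 0x7B433BAC2929DD7E.
Split into bytes (most-significant first): 7B 43 3B AC 29 29 DD 7E.
In little-endian order the low byte comes first in memory.
So at ascending addresses the bytes are 7E DD 29 29 AC 3B 43 7B.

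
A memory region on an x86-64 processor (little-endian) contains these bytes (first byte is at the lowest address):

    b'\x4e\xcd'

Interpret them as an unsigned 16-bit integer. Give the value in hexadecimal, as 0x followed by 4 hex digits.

0xCD4E

In little-endian order the low byte comes first in memory.
Reassemble most-significant byte first: CD 4E → 0xCD4E.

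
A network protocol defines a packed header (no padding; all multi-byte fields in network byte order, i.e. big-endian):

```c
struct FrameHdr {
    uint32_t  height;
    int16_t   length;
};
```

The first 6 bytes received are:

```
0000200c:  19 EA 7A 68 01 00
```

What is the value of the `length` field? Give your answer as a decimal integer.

`length` follows `height` (4 bytes), so it starts at byte offset 4 and occupies 2 bytes.
Bytes at offsets 4..5: 01 00.
In big-endian order the high byte comes first in memory.
The bytes are already most-significant first: 0x0100.
0x0100 = 256.

256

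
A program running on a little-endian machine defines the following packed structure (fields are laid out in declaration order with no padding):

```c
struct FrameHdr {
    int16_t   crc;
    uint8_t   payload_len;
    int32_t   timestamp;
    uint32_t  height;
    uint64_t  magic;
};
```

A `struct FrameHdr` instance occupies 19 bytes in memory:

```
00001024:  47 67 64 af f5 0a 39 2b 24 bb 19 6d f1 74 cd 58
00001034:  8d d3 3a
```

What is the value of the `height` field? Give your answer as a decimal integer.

`height` follows `crc` (2 B), `payload_len` (1 B), `timestamp` (4 B), so it starts at offset 2 + 1 + 4 = 7 and occupies 4 bytes.
Bytes at offsets 7..10: 2B 24 BB 19.
Little-endian: lowest address holds the least-significant byte.
Reassemble most-significant byte first: 19 BB 24 2B → 0x19BB242B.
0x19BB242B = 431694891.

431694891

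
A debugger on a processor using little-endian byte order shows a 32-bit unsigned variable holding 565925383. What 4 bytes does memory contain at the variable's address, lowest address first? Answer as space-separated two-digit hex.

565925383 in hexadecimal, padded to 32 bits, is 0x21BB5607.
Split into bytes (most-significant first): 21 BB 56 07.
Little-endian: lowest address holds the least-significant byte.
So at ascending addresses the bytes are 07 56 BB 21.

07 56 BB 21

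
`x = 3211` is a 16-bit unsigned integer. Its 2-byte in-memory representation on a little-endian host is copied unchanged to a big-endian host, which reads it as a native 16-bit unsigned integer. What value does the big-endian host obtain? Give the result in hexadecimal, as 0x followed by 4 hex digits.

0x8B0C

3211 in 16-bit hexadecimal is 0x0C8B.
Stored little-endian, the bytes at ascending addresses are 8B 0C.
Read back as big-endian, the last byte is least significant, giving 0x8B0C.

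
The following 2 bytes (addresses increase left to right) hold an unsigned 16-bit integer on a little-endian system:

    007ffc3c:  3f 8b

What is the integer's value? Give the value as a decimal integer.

Little-endian: lowest address holds the least-significant byte.
Reassemble most-significant byte first: 8B 3F → 0x8B3F.
0x8B3F = 35647.

35647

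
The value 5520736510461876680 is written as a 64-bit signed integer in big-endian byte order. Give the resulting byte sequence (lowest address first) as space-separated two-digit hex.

4C 9D 98 9B 2C 9C 19 C8

5520736510461876680 in hexadecimal, padded to 64 bits, is 0x4C9D989B2C9C19C8.
Split into bytes (most-significant first): 4C 9D 98 9B 2C 9C 19 C8.
In big-endian order the high byte comes first in memory.
So the memory order matches the most-significant-first order: 4C 9D 98 9B 2C 9C 19 C8.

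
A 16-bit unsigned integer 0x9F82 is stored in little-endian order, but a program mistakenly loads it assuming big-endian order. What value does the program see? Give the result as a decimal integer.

33439

Stored little-endian, the bytes at ascending addresses are 82 9F.
Read back as big-endian, the last byte is least significant, giving 0x829F.
0x829F = 33439.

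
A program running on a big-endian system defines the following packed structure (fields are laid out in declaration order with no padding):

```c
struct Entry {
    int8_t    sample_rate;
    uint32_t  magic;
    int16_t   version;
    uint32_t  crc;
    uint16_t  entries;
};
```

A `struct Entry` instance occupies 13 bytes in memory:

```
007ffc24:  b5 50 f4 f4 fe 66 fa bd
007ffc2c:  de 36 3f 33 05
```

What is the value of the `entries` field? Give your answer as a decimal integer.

`entries` follows `sample_rate` (1 B), `magic` (4 B), `version` (2 B), `crc` (4 B), so it starts at offset 1 + 4 + 2 + 4 = 11 and occupies 2 bytes.
Bytes at offsets 11..12: 33 05.
Big-endian: lowest address holds the most-significant byte.
The bytes are already most-significant first: 0x3305.
0x3305 = 13061.

13061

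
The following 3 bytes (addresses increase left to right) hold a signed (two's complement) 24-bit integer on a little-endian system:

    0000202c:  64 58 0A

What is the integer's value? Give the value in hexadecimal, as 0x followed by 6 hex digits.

Little-endian stores the least-significant byte at the lowest address.
Reassemble most-significant byte first: 0A 58 64 → 0x0A5864.

0x0A5864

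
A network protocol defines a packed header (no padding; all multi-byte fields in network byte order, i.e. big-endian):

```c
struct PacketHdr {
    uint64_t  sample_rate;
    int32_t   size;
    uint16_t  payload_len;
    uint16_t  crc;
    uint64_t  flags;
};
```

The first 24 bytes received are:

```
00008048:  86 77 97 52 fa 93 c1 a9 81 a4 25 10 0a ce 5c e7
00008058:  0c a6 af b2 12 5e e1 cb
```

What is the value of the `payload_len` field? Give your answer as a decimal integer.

2766

`payload_len` follows `sample_rate` (8 B), `size` (4 B), so it starts at offset 8 + 4 = 12 and occupies 2 bytes.
Bytes at offsets 12..13: 0A CE.
Big-endian: lowest address holds the most-significant byte.
The bytes are already most-significant first: 0x0ACE.
0x0ACE = 2766.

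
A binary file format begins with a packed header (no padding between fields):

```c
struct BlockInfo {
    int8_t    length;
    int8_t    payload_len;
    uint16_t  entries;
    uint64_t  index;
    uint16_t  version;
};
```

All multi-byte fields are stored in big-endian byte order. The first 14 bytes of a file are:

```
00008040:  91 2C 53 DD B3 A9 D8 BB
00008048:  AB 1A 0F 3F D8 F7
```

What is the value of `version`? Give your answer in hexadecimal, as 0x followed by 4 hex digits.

`version` follows `length` (1 B), `payload_len` (1 B), `entries` (2 B), `index` (8 B), so it starts at offset 1 + 1 + 2 + 8 = 12 and occupies 2 bytes.
Bytes at offsets 12..13: D8 F7.
Big-endian stores the most-significant byte at the lowest address.
The bytes are already most-significant first: 0xD8F7.

0xD8F7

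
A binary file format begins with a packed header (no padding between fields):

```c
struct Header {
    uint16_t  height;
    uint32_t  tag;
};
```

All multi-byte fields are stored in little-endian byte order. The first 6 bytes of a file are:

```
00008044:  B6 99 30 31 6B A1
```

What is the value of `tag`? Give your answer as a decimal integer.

2708156720

`tag` follows `height` (2 bytes), so it starts at byte offset 2 and occupies 4 bytes.
Bytes at offsets 2..5: 30 31 6B A1.
In little-endian order the low byte comes first in memory.
Reassemble most-significant byte first: A1 6B 31 30 → 0xA16B3130.
0xA16B3130 = 2708156720.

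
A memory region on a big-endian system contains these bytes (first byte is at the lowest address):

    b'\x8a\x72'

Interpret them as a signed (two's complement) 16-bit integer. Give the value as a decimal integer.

In big-endian order the high byte comes first in memory.
The bytes are already most-significant first: 0x8A72.
Top bit is set, so as a signed 16-bit value this is 0x8A72 − 2^16 = -30094.

-30094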